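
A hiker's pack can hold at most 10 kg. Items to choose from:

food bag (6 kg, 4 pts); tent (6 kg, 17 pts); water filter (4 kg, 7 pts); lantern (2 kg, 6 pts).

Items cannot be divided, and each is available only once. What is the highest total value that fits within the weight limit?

This is a 0/1 knapsack; check combinations near the capacity.
- tent+water filter: weight 6+4=10, value 17+7=24
- tent+lantern: weight 6+2=8, value 17+6=23
- tent: weight 6, value 17
- water filter+lantern: weight 4+2=6, value 7+6=13
Best: 24 pts.

24 pts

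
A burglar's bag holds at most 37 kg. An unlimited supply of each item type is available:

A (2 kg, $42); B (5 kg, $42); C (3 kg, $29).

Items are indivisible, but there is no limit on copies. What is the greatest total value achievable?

Best value-per-unit is A at 42/2, and filling with it alone uses weight 18×2=36. No mix of the others beats 18×42 = 756.

$756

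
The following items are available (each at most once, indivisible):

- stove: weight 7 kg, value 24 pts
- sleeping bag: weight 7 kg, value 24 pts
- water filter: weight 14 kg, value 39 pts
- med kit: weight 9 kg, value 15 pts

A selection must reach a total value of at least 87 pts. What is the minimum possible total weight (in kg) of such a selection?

Subsets with value ≥ 87, sorted by total weight:
- stove+sleeping bag+water filter: weight 28, value 87
- stove+sleeping bag+water filter+med kit: weight 37, value 102
Minimum weight: 28 kg.

28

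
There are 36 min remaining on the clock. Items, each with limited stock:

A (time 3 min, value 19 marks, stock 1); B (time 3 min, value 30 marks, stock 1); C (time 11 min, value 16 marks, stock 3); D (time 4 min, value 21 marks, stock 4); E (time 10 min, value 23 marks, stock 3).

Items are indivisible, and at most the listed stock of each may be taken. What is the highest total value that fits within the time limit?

Best selections within time 36 and stock limits:
- 1×A + 1×B + 4×D + 1×E: time 32, value 156
- 1×A + 1×B + 1×C + 4×D: time 33, value 149
- 1×B + 3×D + 2×E: time 35, value 139
Best: 156 marks.

156 marks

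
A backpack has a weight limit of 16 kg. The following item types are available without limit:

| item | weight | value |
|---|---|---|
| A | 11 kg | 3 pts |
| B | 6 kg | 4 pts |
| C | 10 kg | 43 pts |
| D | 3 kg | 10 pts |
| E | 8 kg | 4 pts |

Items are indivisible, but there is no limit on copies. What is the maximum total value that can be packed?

63 pts

Best value-per-unit is C at 43/10; filling with it alone gives 1×43 = 43.
Optimal mix: 1×C + 2×D → weight 16, value 63.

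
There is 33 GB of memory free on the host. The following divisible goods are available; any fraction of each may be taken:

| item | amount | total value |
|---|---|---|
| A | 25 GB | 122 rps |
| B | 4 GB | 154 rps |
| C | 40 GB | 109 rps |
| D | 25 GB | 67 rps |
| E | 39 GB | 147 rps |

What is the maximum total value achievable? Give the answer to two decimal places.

Take in order of value per unit:
- B (154/4 per unit): all 4 → value 154, running total 154.00
- A (122/25 per unit): all 25 → value 122, running total 276.00
- E (147/39 per unit): 4 of 39 → value 4×147/39 = 15.0769, running total 291.08
Total 291.08.

291.08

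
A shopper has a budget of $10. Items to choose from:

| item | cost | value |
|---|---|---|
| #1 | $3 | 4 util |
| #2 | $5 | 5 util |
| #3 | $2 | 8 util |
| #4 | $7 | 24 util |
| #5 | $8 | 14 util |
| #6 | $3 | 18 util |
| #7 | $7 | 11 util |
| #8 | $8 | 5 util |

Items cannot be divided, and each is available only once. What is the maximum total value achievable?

Check high-value combinations within $10:
- #4+#6: cost 7+3=10, value 24+18=42
- #3+#4: cost 2+7=9, value 8+24=32
- #2+#3+#6: cost 5+2+3=10, value 5+8+18=31
- #1+#3+#6: cost 3+2+3=8, value 4+8+18=30
- #6+#7: cost 3+7=10, value 18+11=29
Best: 42 util.

42 util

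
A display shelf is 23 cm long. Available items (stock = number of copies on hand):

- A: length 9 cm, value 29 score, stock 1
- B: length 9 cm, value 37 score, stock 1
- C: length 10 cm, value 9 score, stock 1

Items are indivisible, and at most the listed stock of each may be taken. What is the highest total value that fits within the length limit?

Top feasible selections:
- 1×A + 1×B: length 18, value 66
- 1×B + 1×C: length 19, value 46
- 1×A + 1×C: length 19, value 38
- 1×B: length 9, value 37
Best: 66 score.

66 score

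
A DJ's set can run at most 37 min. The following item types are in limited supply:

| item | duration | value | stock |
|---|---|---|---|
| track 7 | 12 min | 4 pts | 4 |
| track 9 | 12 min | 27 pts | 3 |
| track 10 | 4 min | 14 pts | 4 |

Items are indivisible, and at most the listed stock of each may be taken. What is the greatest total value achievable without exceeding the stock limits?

Best selections within duration 37 and stock limits:
- 2×track 9 + 3×track 10: duration 36, value 96
- 1×track 9 + 4×track 10: duration 28, value 83
- 2×track 9 + 2×track 10: duration 32, value 82
- 3×track 9: duration 36, value 81
Best: 96 pts.

96 pts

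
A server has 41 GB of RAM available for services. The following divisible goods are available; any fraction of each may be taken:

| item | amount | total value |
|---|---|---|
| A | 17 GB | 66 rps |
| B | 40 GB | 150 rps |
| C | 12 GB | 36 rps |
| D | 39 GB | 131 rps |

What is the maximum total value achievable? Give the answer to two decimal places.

156.00

Take in order of value per unit:
- A (66/17 per unit): all 17 → value 66, running total 66.00
- B (150/40 per unit): 24 of 40 → value 24×150/40 = 90.0000, running total 156.00
Total 156.00.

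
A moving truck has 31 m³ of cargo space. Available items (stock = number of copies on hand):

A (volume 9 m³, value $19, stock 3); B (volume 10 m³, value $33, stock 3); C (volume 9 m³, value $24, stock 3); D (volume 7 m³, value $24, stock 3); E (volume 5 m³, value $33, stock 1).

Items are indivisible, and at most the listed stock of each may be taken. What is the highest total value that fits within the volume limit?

$114

Best selections within volume 31 and stock limits:
- 1×B + 2×D + 1×E: volume 29, value 114
- 1×B + 1×C + 1×D + 1×E: volume 31, value 114
- 1×A + 1×B + 1×D + 1×E: volume 31, value 109
- 3×D + 1×E: volume 26, value 105
Best: $114.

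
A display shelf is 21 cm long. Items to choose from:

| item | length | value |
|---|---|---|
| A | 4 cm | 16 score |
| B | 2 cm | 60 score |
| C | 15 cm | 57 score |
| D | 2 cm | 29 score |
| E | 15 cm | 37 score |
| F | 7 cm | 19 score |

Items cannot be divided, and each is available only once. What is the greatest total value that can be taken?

146 score

Check high-value combinations within 21 cm:
- B+C+D: length 2+15+2=19, value 60+57+29=146
- A+B+C: length 4+2+15=21, value 16+60+57=133
- B+D+E: length 2+2+15=19, value 60+29+37=126
Best: 146 score.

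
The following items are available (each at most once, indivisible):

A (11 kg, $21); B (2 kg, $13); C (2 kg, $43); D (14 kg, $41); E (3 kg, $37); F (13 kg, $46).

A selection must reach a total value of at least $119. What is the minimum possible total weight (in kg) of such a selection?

18

Subsets with value ≥ 119, sorted by total weight:
- C+E+F: weight 18, value 126
- C+D+E: weight 19, value 121
- B+C+E+F: weight 20, value 139
Minimum weight: 18 kg.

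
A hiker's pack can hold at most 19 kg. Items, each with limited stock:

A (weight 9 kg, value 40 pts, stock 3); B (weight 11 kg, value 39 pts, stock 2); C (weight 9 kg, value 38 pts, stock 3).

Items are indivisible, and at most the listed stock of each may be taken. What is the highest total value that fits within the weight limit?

80 pts

Top feasible selections:
- 2×A: weight 18, value 80
- 1×A + 1×C: weight 18, value 78
- 2×C: weight 18, value 76
Best: 80 pts.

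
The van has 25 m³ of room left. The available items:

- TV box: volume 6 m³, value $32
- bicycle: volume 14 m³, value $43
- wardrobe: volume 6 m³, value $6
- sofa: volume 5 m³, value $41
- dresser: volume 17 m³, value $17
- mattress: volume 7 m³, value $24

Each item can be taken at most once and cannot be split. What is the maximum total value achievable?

$116

Check high-value combinations within 25 m³:
- TV box+bicycle+sofa: volume 6+14+5=25, value 32+43+41=116
- TV box+wardrobe+sofa+mattress: volume 6+6+5+7=24, value 32+6+41+24=103
- TV box+sofa+mattress: volume 6+5+7=18, value 32+41+24=97
Best: $116.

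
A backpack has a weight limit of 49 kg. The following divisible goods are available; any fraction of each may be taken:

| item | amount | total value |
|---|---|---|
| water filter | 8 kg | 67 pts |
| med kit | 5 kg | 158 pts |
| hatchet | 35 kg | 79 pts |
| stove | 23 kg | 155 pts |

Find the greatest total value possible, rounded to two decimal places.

Take in order of value per unit:
- med kit (158/5 per unit): all 5 → value 158, running total 158.00
- water filter (67/8 per unit): all 8 → value 67, running total 225.00
- stove (155/23 per unit): all 23 → value 155, running total 380.00
- hatchet (79/35 per unit): 13 of 35 → value 13×79/35 = 29.3429, running total 409.34
Total 409.34.

409.34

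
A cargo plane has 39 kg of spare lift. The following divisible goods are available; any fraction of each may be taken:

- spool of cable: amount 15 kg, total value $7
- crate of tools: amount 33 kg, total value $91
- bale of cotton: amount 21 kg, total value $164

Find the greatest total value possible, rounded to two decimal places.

Take in order of value per unit:
- bale of cotton (164/21 per unit): all 21 → value 164, running total 164.00
- crate of tools (91/33 per unit): 18 of 33 → value 18×91/33 = 49.6364, running total 213.64
Total 213.64.

213.64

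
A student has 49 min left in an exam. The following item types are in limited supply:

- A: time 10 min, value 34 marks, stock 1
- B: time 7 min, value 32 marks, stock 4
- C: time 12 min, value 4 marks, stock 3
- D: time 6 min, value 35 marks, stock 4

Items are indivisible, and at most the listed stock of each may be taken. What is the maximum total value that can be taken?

Top feasible selections:
- 1×A + 2×B + 4×D: time 48, value 238
- 3×B + 4×D: time 45, value 236
- 1×A + 3×B + 3×D: time 49, value 235
Best: 238 marks.

238 marks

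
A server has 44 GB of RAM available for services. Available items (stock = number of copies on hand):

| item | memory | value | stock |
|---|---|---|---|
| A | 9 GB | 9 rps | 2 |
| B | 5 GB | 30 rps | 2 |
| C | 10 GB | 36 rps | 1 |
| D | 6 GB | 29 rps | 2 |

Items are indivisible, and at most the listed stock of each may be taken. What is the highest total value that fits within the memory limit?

Best selections within memory 44 and stock limits:
- 1×A + 2×B + 1×C + 2×D: memory 41, value 163
- 2×B + 1×C + 2×D: memory 32, value 154
Best: 163 rps.

163 rps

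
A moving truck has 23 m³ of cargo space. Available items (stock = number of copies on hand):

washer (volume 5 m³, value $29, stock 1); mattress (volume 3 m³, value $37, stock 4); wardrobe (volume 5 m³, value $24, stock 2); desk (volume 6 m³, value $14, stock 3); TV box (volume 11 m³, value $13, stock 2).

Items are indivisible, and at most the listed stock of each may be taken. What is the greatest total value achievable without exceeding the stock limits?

Top feasible selections:
- 1×washer + 4×mattress + 1×wardrobe: volume 22, value 201
- 4×mattress + 2×wardrobe: volume 22, value 196
- 1×washer + 4×mattress + 1×desk: volume 23, value 191
- 4×mattress + 1×wardrobe + 1×desk: volume 23, value 186
Best: $201.

$201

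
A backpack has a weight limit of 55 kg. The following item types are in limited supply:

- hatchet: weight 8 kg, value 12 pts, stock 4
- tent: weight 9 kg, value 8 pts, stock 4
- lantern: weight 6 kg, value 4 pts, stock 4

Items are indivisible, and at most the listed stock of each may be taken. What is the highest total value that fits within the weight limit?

Top feasible selections:
- 4×hatchet + 2×tent: weight 50, value 64
- 4×hatchet + 1×tent + 2×lantern: weight 53, value 64
Best: 64 pts.

64 pts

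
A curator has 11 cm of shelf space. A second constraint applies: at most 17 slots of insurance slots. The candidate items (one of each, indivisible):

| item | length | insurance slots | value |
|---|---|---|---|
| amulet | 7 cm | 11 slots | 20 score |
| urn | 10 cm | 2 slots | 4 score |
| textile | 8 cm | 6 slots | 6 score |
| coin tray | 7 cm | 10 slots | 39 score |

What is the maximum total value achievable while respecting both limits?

39 score

Feasible sets respecting both limits:
- coin tray: length 7, insurance slots 10, value 39
- amulet: length 7, insurance slots 11, value 20
- textile: length 8, insurance slots 6, value 6
Best: 39 score.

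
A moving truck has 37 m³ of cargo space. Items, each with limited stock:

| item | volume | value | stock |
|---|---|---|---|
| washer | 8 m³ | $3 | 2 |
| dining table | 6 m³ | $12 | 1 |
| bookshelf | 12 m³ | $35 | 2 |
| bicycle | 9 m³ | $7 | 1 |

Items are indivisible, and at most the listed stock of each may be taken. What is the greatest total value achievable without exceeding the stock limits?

Best selections within volume 37 and stock limits:
- 1×dining table + 2×bookshelf: volume 30, value 82
- 2×bookshelf + 1×bicycle: volume 33, value 77
- 1×washer + 2×bookshelf: volume 32, value 73
- 2×bookshelf: volume 24, value 70
Best: $82.

$82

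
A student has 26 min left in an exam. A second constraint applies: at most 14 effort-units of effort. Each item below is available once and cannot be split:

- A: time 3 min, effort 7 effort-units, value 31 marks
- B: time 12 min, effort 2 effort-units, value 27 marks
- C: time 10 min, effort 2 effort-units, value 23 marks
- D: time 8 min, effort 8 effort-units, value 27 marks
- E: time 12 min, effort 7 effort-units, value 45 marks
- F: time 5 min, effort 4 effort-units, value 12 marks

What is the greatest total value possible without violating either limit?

81 marks

Feasible sets respecting both limits:
- A+B+C: time 25, effort 11, value 81
- A+E: time 15, effort 14, value 76
- B+E: time 24, effort 9, value 72
Best: 81 marks.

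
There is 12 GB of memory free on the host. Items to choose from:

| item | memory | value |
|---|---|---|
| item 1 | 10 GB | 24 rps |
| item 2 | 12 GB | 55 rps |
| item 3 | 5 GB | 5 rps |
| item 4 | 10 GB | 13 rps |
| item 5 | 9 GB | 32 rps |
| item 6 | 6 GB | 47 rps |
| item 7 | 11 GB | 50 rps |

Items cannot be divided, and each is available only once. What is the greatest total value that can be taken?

This is a 0/1 knapsack; check combinations near the capacity.
- item 2: memory 12, value 55
- item 3+item 6: memory 5+6=11, value 5+47=52
- item 7: memory 11, value 50
Best: 55 rps.

55 rps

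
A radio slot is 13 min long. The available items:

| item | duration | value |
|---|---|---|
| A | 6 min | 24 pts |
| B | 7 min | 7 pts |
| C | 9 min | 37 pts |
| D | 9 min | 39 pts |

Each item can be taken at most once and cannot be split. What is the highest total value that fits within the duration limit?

39 pts

Check high-value combinations within 13 min:
- D: duration 9, value 39
- C: duration 9, value 37
- A+B: duration 6+7=13, value 24+7=31
- A: duration 6, value 24
Best: 39 pts.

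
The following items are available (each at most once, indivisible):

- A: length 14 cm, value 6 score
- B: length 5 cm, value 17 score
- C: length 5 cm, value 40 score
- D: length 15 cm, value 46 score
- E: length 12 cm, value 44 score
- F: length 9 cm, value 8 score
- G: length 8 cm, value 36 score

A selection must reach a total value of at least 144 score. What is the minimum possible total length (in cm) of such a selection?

Subsets with value ≥ 144, sorted by total length:
- B+C+D+E: length 37, value 147
- B+C+E+F+G: length 39, value 145
Minimum length: 37 cm.

37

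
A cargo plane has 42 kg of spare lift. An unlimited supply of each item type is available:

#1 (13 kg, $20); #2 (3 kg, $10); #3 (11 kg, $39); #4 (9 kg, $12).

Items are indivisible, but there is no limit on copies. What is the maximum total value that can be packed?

Best value-per-unit is #3 at 39/11; filling with it alone gives 3×39 = 117.
Optimal mix: 3×#2 + 3×#3 → weight 42, value 147.

$147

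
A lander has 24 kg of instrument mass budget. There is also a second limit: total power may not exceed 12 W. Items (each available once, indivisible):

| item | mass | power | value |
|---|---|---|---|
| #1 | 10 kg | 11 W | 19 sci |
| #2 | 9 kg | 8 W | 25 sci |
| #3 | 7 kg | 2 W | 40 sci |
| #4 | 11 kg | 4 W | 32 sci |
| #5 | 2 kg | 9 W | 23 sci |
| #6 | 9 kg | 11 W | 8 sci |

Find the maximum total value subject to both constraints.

Feasible sets respecting both limits:
- #3+#4: mass 18, power 6, value 72
- #2+#3: mass 16, power 10, value 65
- #3+#5: mass 9, power 11, value 63
- #2+#4: mass 20, power 12, value 57
Best: 72 sci.

72 sci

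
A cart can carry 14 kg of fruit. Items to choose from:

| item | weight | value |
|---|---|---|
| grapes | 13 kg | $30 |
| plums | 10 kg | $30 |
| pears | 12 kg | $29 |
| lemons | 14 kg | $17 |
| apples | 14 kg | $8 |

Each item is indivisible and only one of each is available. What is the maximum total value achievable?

This is a 0/1 knapsack; check combinations near the capacity.
- plums: weight 10, value 30
- grapes: weight 13, value 30
- pears: weight 12, value 29
- lemons: weight 14, value 17
- apples: weight 14, value 8
Best: $30.

$30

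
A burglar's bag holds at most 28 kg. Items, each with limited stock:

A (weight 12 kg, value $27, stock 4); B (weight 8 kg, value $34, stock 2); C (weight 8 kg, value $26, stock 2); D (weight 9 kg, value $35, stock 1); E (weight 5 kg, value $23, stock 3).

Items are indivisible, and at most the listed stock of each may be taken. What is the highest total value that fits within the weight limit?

Top feasible selections:
- 1×B + 1×D + 2×E: weight 27, value 115
- 2×B + 2×E: weight 26, value 114
- 1×C + 1×D + 2×E: weight 27, value 107
- 1×B + 1×C + 2×E: weight 26, value 106
Best: $115.

$115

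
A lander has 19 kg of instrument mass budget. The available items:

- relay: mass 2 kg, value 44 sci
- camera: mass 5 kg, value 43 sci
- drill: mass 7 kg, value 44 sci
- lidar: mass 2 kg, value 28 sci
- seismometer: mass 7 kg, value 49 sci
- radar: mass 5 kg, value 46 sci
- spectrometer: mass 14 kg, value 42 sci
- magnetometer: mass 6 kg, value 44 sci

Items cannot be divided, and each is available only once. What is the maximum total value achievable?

Check high-value combinations within 19 kg:
- relay+camera+seismometer+radar: mass 2+5+7+5=19, value 44+43+49+46=182
- relay+camera+radar+magnetometer: mass 2+5+5+6=18, value 44+43+46+44=177
- relay+camera+drill+radar: mass 2+5+7+5=19, value 44+43+44+46=177
- relay+lidar+seismometer+radar: mass 2+2+7+5=16, value 44+28+49+46=167
Best: 182 sci.

182 sci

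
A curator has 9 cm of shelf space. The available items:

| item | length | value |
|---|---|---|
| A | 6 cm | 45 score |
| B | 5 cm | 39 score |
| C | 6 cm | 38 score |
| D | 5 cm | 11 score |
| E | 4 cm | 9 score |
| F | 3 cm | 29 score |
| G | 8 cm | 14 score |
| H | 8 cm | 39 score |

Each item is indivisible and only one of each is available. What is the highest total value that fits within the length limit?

74 score

Check high-value combinations within 9 cm:
- A+F: length 6+3=9, value 45+29=74
- B+F: length 5+3=8, value 39+29=68
- C+F: length 6+3=9, value 38+29=67
- B+E: length 5+4=9, value 39+9=48
- A: length 6, value 45
Best: 74 score.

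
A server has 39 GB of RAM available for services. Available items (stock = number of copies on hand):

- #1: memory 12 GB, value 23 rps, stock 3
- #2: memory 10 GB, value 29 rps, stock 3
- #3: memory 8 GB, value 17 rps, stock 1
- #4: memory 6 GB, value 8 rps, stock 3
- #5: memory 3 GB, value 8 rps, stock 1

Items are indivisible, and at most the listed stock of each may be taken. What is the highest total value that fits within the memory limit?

104 rps

Top feasible selections:
- 3×#2 + 1×#3: memory 38, value 104
- 3×#2 + 1×#4 + 1×#5: memory 39, value 103
- 3×#2 + 1×#5: memory 33, value 95
- 3×#2 + 1×#4: memory 36, value 95
Best: 104 rps.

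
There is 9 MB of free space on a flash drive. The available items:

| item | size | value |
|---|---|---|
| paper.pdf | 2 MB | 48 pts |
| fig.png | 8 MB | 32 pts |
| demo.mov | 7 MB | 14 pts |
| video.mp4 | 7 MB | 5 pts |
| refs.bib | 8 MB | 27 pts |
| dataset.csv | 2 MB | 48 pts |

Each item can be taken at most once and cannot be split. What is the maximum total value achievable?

Check high-value combinations within 9 MB:
- paper.pdf+dataset.csv: size 2+2=4, value 48+48=96
- paper.pdf+demo.mov: size 2+7=9, value 48+14=62
- demo.mov+dataset.csv: size 7+2=9, value 14+48=62
- paper.pdf+video.mp4: size 2+7=9, value 48+5=53
Best: 96 pts.

96 pts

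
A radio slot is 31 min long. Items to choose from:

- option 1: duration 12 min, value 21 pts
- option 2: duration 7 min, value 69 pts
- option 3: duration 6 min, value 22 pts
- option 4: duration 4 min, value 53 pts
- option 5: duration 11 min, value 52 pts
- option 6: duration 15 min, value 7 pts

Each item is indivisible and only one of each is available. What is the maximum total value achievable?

196 pts

Check high-value combinations within 31 min:
- option 2+option 3+option 4+option 5: duration 7+6+4+11=28, value 69+22+53+52=196
- option 2+option 4+option 5: duration 7+4+11=22, value 69+53+52=174
- option 1+option 2+option 3+option 4: duration 12+7+6+4=29, value 21+69+22+53=165
- option 2+option 3+option 4: duration 7+6+4=17, value 69+22+53=144
- option 1+option 2+option 4: duration 12+7+4=23, value 21+69+53=143
Best: 196 pts.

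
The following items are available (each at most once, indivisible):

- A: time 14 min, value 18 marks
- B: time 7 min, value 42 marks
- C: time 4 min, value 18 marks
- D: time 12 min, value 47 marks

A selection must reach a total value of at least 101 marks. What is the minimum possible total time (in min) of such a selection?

23

Subsets with value ≥ 101, sorted by total time:
- B+C+D: time 23, value 107
- A+B+D: time 33, value 107
Minimum time: 23 min.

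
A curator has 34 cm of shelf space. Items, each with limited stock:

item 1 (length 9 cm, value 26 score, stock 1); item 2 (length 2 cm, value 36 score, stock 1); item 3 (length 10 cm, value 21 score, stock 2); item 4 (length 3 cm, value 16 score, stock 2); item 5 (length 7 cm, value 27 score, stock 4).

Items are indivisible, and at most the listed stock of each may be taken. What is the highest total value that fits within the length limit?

160 score

Top feasible selections:
- 1×item 2 + 1×item 4 + 4×item 5: length 33, value 160
- 1×item 2 + 2×item 4 + 3×item 5: length 29, value 149
- 1×item 1 + 1×item 2 + 2×item 4 + 2×item 5: length 31, value 148
- 1×item 2 + 4×item 5: length 30, value 144
Best: 160 score.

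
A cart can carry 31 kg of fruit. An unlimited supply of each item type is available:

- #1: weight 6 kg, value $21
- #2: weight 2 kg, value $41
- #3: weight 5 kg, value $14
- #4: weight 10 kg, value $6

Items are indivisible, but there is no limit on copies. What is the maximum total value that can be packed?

Best value-per-unit is #2 at 41/2, and filling with it alone uses weight 15×2=30. No mix of the others beats 15×41 = 615.

$615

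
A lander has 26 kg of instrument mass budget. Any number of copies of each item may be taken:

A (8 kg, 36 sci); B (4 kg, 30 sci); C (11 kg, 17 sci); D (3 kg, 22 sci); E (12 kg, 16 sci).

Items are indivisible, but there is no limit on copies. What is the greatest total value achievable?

194 sci

Best value-per-unit is B at 30/4; filling with it alone gives 6×30 = 180.
Optimal mix: 5×B + 2×D → mass 26, value 194.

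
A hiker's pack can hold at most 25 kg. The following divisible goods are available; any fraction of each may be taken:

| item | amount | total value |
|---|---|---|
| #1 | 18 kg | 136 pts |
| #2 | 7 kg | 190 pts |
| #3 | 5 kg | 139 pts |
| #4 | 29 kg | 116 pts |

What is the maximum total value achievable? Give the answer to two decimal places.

Take in order of value per unit:
- #3 (139/5 per unit): all 5 → value 139, running total 139.00
- #2 (190/7 per unit): all 7 → value 190, running total 329.00
- #1 (136/18 per unit): 13 of 18 → value 13×136/18 = 98.2222, running total 427.22
Total 427.22.

427.22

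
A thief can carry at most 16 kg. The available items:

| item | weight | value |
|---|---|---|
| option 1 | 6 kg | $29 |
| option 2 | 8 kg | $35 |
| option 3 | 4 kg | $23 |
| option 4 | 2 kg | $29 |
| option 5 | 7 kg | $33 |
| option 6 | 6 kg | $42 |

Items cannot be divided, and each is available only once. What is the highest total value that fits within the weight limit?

This is a 0/1 knapsack; check combinations near the capacity.
- option 2+option 4+option 6: weight 8+2+6=16, value 35+29+42=106
- option 4+option 5+option 6: weight 2+7+6=15, value 29+33+42=104
- option 1+option 4+option 6: weight 6+2+6=14, value 29+29+42=100
Best: $106.

$106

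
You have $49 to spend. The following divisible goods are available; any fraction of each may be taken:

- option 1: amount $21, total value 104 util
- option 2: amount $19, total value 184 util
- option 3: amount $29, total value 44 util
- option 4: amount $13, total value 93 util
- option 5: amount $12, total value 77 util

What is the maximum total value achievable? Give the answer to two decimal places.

Take in order of value per unit:
- option 2 (184/19 per unit): all 19 → value 184, running total 184.00
- option 4 (93/13 per unit): all 13 → value 93, running total 277.00
- option 5 (77/12 per unit): all 12 → value 77, running total 354.00
- option 1 (104/21 per unit): 5 of 21 → value 5×104/21 = 24.7619, running total 378.76
Total 378.76.

378.76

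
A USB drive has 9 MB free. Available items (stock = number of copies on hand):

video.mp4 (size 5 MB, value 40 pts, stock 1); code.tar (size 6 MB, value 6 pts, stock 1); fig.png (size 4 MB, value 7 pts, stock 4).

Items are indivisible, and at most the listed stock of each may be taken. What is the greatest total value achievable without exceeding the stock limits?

Best selections within size 9 and stock limits:
- 1×video.mp4 + 1×fig.png: size 9, value 47
- 1×video.mp4: size 5, value 40
- 2×fig.png: size 8, value 14
Best: 47 pts.

47 pts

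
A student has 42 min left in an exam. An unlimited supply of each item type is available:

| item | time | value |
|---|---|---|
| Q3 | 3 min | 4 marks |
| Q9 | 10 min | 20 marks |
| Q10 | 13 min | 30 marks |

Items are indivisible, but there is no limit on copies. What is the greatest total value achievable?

Best value-per-unit is Q10 at 30/13; filling with it alone gives 3×30 = 90.
Optimal mix: 1×Q3 + 3×Q10 → time 42, value 94.

94 marks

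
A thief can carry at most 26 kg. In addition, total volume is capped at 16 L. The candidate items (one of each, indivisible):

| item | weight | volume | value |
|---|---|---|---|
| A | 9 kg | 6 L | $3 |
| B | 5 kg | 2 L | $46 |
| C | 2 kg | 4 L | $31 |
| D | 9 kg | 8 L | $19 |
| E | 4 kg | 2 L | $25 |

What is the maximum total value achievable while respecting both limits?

Feasible sets respecting both limits:
- B+C+D+E: weight 20, volume 16, value 121
- A+B+C+E: weight 20, volume 14, value 105
- B+C+E: weight 11, volume 8, value 102
Best: $121.

$121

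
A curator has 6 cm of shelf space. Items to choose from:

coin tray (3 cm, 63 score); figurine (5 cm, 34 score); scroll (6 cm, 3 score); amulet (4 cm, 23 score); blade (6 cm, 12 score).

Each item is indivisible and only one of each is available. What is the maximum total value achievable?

63 score

Check high-value combinations within 6 cm:
- coin tray: length 3, value 63
- figurine: length 5, value 34
- amulet: length 4, value 23
- blade: length 6, value 12
- scroll: length 6, value 3
Best: 63 score.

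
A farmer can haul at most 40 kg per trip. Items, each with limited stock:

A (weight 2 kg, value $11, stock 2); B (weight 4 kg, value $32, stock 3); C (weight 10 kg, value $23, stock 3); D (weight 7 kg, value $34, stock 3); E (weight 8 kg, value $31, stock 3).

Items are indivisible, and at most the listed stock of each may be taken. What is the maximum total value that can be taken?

$220

Best selections within weight 40 and stock limits:
- 2×A + 3×B + 3×D: weight 37, value 220
- 2×A + 3×B + 2×D + 1×E: weight 38, value 217
- 2×A + 3×B + 1×D + 2×E: weight 39, value 214
- 2×A + 3×B + 3×E: weight 40, value 211
Best: $220.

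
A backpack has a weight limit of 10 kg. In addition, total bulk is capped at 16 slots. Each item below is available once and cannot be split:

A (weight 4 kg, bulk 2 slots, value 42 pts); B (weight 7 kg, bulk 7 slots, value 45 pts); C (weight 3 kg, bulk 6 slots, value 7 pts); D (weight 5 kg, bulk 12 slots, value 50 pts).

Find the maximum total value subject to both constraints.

Feasible sets respecting both limits:
- A+D: weight 9, bulk 14, value 92
- B+C: weight 10, bulk 13, value 52
- D: weight 5, bulk 12, value 50
- A+C: weight 7, bulk 8, value 49
Best: 92 pts.

92 pts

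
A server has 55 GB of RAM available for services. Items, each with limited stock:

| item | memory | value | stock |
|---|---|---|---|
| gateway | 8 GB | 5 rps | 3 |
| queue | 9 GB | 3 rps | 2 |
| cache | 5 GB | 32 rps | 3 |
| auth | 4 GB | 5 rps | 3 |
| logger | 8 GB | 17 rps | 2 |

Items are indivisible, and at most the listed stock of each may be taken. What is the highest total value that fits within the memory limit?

Best selections within memory 55 and stock limits:
- 1×gateway + 3×cache + 3×auth + 2×logger: memory 51, value 150
- 2×gateway + 3×cache + 2×auth + 2×logger: memory 55, value 150
- 1×queue + 3×cache + 3×auth + 2×logger: memory 52, value 148
Best: 150 rps.

150 rps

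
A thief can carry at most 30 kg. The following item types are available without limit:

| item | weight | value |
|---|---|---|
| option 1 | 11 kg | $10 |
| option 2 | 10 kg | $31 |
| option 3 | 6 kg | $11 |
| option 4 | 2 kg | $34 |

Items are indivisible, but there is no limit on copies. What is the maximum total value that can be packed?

$510

Best value-per-unit is option 4 at 34/2, and filling with it alone uses weight 15×2=30. No mix of the others beats 15×34 = 510.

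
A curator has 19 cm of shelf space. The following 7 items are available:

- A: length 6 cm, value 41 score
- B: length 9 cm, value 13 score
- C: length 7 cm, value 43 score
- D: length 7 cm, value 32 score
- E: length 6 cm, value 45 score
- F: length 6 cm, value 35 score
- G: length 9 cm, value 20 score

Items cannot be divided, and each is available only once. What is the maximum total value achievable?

Check high-value combinations within 19 cm:
- A+C+E: length 6+7+6=19, value 41+43+45=129
- C+E+F: length 7+6+6=19, value 43+45+35=123
- A+E+F: length 6+6+6=18, value 41+45+35=121
Best: 129 score.

129 score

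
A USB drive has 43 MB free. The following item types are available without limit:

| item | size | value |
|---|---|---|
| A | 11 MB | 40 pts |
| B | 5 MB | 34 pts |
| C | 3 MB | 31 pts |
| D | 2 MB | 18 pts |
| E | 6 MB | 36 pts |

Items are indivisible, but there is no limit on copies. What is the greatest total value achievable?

439 pts

Best value-per-unit is C at 31/3; filling with it alone gives 14×31 = 434.
Optimal mix: 13×C + 2×D → size 43, value 439.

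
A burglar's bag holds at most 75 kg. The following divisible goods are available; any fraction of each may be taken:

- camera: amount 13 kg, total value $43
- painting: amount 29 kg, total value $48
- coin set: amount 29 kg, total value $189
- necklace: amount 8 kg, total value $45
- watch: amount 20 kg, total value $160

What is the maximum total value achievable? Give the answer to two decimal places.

445.28

Take in order of value per unit:
- watch (160/20 per unit): all 20 → value 160, running total 160.00
- coin set (189/29 per unit): all 29 → value 189, running total 349.00
- necklace (45/8 per unit): all 8 → value 45, running total 394.00
- camera (43/13 per unit): all 13 → value 43, running total 437.00
- painting (48/29 per unit): 5 of 29 → value 5×48/29 = 8.2759, running total 445.28
Total 445.28.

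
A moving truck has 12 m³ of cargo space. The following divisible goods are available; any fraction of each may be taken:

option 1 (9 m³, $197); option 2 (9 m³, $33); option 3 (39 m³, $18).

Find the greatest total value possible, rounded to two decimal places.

208.00

Take in order of value per unit:
- option 1 (197/9 per unit): all 9 → value 197, running total 197.00
- option 2 (33/9 per unit): 3 of 9 → value 3×33/9 = 11.0000, running total 208.00
Total 208.00.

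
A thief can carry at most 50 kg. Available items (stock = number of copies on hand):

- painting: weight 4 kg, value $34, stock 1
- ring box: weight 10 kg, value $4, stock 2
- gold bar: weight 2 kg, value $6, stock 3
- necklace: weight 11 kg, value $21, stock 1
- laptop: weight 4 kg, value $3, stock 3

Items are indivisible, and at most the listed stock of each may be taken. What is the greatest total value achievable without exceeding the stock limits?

Best selections within weight 50 and stock limits:
- 1×painting + 2×ring box + 3×gold bar + 1×necklace + 2×laptop: weight 49, value 87
- 1×painting + 1×ring box + 3×gold bar + 1×necklace + 3×laptop: weight 43, value 86
Best: $87.

$87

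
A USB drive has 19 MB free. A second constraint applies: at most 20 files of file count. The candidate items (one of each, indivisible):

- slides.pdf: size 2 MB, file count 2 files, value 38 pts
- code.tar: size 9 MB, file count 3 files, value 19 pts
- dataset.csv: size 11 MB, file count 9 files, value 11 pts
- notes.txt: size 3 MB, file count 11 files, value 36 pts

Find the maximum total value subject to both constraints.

93 pts

Feasible sets respecting both limits:
- slides.pdf+code.tar+notes.txt: size 14, file count 16, value 93
- slides.pdf+notes.txt: size 5, file count 13, value 74
- slides.pdf+code.tar: size 11, file count 5, value 57
Best: 93 pts.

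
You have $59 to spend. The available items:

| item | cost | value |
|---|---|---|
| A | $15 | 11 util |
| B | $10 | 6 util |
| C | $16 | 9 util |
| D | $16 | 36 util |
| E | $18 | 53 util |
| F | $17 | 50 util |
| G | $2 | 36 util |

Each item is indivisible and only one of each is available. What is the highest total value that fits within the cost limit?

175 util

This is a 0/1 knapsack; check combinations near the capacity.
- D+E+F+G: cost 16+18+17+2=53, value 36+53+50+36=175
- A+E+F+G: cost 15+18+17+2=52, value 11+53+50+36=150
- C+E+F+G: cost 16+18+17+2=53, value 9+53+50+36=148
- B+E+F+G: cost 10+18+17+2=47, value 6+53+50+36=145
Best: 175 util.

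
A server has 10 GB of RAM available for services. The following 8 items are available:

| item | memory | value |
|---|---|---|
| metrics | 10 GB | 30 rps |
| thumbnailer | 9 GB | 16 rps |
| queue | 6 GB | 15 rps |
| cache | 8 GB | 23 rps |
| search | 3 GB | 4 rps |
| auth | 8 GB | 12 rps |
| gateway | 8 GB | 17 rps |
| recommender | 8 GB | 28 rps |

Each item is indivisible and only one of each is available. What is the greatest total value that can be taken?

30 rps

Check high-value combinations within 10 GB:
- metrics: memory 10, value 30
- recommender: memory 8, value 28
- cache: memory 8, value 23
Best: 30 rps.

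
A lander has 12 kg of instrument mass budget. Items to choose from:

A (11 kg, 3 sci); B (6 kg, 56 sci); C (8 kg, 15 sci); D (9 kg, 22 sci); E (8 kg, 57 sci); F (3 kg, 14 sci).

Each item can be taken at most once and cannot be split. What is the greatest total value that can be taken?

Check high-value combinations within 12 kg:
- E+F: mass 8+3=11, value 57+14=71
- B+F: mass 6+3=9, value 56+14=70
- E: mass 8, value 57
- B: mass 6, value 56
Best: 71 sci.

71 sci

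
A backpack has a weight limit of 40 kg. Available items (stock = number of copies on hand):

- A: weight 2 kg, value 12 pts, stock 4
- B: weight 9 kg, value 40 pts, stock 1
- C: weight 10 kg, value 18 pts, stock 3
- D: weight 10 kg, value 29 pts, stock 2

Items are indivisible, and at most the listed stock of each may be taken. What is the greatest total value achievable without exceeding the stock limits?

146 pts

Top feasible selections:
- 4×A + 1×B + 2×D: weight 37, value 146
- 4×A + 1×B + 1×C + 1×D: weight 37, value 135
- 3×A + 1×B + 2×D: weight 35, value 134
- 4×A + 1×B + 2×C: weight 37, value 124
Best: 146 pts.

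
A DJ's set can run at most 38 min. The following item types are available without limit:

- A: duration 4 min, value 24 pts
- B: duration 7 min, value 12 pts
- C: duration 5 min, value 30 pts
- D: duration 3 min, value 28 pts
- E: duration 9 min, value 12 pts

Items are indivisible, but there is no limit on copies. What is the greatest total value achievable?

Best value-per-unit is D at 28/3; filling with it alone gives 12×28 = 336.
Optimal mix: 1×C + 11×D → duration 38, value 338.

338 pts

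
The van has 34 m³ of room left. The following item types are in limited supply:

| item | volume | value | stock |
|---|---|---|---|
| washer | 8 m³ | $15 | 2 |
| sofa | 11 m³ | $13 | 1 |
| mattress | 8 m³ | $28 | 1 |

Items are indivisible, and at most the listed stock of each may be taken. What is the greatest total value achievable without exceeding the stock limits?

Best selections within volume 34 and stock limits:
- 2×washer + 1×mattress: volume 24, value 58
- 1×washer + 1×sofa + 1×mattress: volume 27, value 56
- 1×washer + 1×mattress: volume 16, value 43
Best: $58.

$58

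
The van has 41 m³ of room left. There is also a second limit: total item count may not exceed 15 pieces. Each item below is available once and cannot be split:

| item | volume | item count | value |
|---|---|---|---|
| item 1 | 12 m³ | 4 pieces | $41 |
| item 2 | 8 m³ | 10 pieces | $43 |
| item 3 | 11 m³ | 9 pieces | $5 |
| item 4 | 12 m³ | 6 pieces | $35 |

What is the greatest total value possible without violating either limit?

Feasible sets respecting both limits:
- item 1+item 2: volume 20, item count 14, value 84
- item 1+item 4: volume 24, item count 10, value 76
- item 1+item 3: volume 23, item count 13, value 46
- item 2: volume 8, item count 10, value 43
Best: $84.

$84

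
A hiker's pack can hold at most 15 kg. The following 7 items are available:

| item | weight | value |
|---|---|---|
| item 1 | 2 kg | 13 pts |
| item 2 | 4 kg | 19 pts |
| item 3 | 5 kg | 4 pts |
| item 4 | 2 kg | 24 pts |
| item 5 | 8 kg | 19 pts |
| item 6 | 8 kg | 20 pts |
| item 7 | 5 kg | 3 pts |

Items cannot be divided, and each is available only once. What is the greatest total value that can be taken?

Check high-value combinations within 15 kg:
- item 2+item 4+item 6: weight 4+2+8=14, value 19+24+20=63
- item 2+item 4+item 5: weight 4+2+8=14, value 19+24+19=62
- item 1+item 2+item 3+item 4: weight 2+4+5+2=13, value 13+19+4+24=60
Best: 63 pts.

63 pts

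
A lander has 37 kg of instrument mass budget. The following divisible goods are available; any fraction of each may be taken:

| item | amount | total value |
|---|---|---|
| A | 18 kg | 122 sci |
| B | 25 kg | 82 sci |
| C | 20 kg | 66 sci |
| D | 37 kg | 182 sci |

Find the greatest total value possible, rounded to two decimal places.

Take in order of value per unit:
- A (122/18 per unit): all 18 → value 122, running total 122.00
- D (182/37 per unit): 19 of 37 → value 19×182/37 = 93.4595, running total 215.46
Total 215.46.

215.46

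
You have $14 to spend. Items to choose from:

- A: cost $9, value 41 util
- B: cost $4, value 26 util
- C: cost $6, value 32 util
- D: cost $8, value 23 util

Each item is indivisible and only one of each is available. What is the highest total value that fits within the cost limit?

67 util

This is a 0/1 knapsack; check combinations near the capacity.
- A+B: cost 9+4=13, value 41+26=67
- B+C: cost 4+6=10, value 26+32=58
- C+D: cost 6+8=14, value 32+23=55
Best: 67 util.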